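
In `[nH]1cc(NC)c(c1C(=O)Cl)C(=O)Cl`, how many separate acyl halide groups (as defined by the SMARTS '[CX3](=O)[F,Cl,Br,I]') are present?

2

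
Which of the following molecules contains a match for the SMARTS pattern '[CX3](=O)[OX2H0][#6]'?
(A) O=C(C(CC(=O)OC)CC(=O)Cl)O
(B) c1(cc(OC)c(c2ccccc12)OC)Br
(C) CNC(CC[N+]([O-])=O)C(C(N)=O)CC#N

[CX3](=O)[OX2H0][#6] describes a carbonyl carbon bonded to an oxygen that is itself bonded to carbon (no H on that O) (an ester).
(A) contains a methyl-ester group (-C(=O)OCH3), which satisfies every atom and bond constraint.
(B) has a methoxy ether (-OCH3) but the ether oxygen is not adjacent to a C=O carbon.
(C) has a primary amide (-C(=O)NH2) but the carbonyl is bonded to N, not to an O-C linkage.
So the answer is (A).

A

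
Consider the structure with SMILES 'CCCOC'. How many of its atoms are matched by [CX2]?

0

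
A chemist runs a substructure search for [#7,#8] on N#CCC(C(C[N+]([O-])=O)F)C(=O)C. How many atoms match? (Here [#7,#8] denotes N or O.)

Check the 13 heavy atoms by environment: 7× C → no; 1× N (charge +1) → match; 1× O (charge -1) → match; 2× O → match; 1× F → no; 1× N → match.
Summing the matching environments: 1 + 1 + 2 + 1 = 5 matching atoms.

5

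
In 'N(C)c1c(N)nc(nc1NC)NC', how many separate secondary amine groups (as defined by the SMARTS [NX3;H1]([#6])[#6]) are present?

[NX3;H1]([#6])[#6] is the SMARTS for a secondary amine: a trivalent nitrogen with one H, bonded to two carbons.
The molecule carries 3 separate instances of an N-methylamino group (-NHCH3) meeting every constraint; each maps to a distinct set of atoms, giving 3 matches.

3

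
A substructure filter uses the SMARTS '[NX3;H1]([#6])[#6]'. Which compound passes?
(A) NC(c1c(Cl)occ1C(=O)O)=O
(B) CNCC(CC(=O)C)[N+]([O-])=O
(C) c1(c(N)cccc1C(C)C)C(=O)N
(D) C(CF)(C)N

[NX3;H1]([#6])[#6] describes a trivalent nitrogen with one H, bonded to two carbons (a secondary amine).
(A) has a primary amide (-C(=O)NH2) but the -C(=O)NH2 nitrogen has H2, not H1.
(B) contains an N-methylamino group (-NHCH3), which satisfies every atom and bond constraint.
(C) has a primary amino group (-NH2) but the nitrogen has H2 and only one carbon neighbour.
(D) has a primary amino group (-NH2) but the nitrogen has H2 and only one carbon neighbour.
So the answer is (B).

B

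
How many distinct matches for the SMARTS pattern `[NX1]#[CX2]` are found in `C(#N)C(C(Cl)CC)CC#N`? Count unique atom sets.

[NX1]#[CX2] is the SMARTS for a nitrile: a nitrogen triple-bonded to a two-connected carbon.
The molecule carries 2 separate instances of a nitrile (-C#N) meeting every constraint; each maps to a distinct set of atoms, giving 2 matches.

2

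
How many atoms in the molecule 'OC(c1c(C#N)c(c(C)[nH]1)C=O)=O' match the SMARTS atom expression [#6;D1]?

1

The query [#6;D1] means: carbon bonded to exactly one heavy atom.
Check the 13 heavy atoms by environment: 1× n (aromatic, D2) → no; 4× c (aromatic, D3) → no; 1× C (D1) → match; 2× C (D2) → no; 3× O (D1) → no; 1× N (D1) → no; 1× C (D3) → no.
That gives 1 matching atom.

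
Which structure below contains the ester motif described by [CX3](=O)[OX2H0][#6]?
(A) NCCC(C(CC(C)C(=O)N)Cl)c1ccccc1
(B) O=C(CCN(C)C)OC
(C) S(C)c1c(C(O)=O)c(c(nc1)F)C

B

[CX3](=O)[OX2H0][#6] describes a carbonyl carbon bonded to an oxygen that is itself bonded to carbon (no H on that O) (an ester).
(A) has a primary amide (-C(=O)NH2) but the carbonyl is bonded to N, not to an O-C linkage.
(B) contains a methyl-ester group (-C(=O)OCH3), which satisfies every atom and bond constraint.
(C) has a carboxylic acid group (-C(=O)OH) but the singly-bonded O carries H (OX2H1, not H0).
So the answer is (B).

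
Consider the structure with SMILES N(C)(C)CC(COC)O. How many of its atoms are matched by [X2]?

The query [X2] means: any atom with exactly two total connections (bonds + H).
Check the 9 heavy atoms by environment: 6× C (X4) → no; 1× N (X3) → no; 2× O (X2) → match.
That gives 2 matching atoms.

2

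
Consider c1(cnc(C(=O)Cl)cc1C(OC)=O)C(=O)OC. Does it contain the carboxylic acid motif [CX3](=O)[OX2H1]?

The pattern [CX3](=O)[OX2H1] describes an sp2 carbon double-bonded to O and single-bonded to an -OH oxygen — a carboxylic acid.
The closest candidate here is a methyl-ester group (-C(=O)OCH3), but the singly-bonded O has no H (OX2H0, not OX2H1). No other fragment satisfies the full query, so there is no match.

No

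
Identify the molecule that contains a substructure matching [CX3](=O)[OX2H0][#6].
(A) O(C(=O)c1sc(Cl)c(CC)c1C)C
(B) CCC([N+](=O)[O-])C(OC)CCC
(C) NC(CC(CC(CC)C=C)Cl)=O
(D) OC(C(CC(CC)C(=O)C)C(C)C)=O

A

[CX3](=O)[OX2H0][#6] describes a carbonyl carbon bonded to an oxygen that is itself bonded to carbon (no H on that O) (an ester).
(A) contains a methyl-ester group (-C(=O)OCH3), which satisfies every atom and bond constraint.
(B) has a methoxy ether (-OCH3) but the ether oxygen is not adjacent to a C=O carbon.
(C) has a primary amide (-C(=O)NH2) but the carbonyl is bonded to N, not to an O-C linkage.
(D) has a carboxylic acid group (-C(=O)OH) but the singly-bonded O carries H (OX2H1, not H0).
So the answer is (A).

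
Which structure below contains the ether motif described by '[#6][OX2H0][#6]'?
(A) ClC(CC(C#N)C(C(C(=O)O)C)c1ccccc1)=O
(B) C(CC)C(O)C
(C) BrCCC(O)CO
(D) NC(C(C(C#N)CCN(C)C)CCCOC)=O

D

[#6][OX2H0][#6] describes an aliphatic oxygen bridging two carbons with no H on the oxygen (an ether).
(A) has a carboxylic acid group (-C(=O)OH) but the -OH oxygen has H1; the =O is OX1, not OX2.
(B) has a hydroxyl group (-OH) but the oxygen has H1, not H0 bridging two carbons.
(C) has a hydroxyl group (-OH) but the oxygen has H1, not H0 bridging two carbons.
(D) contains a methoxy ether (-OCH3), which satisfies every atom and bond constraint.
So the answer is (D).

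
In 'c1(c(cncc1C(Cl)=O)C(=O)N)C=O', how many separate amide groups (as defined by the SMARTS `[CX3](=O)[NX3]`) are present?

1

[CX3](=O)[NX3] is the SMARTS for an amide: a carbonyl carbon bonded to a trivalent nitrogen.
Exactly one fragment in the molecule meets all constraints, giving 1 match.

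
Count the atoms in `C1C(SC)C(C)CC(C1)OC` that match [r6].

6

Check the 11 heavy atoms by environment: 6× C (in 6-ring) → match; 1× O (acyclic) → no; 3× C (acyclic) → no; 1× S (acyclic) → no.
That gives 6 matching atoms.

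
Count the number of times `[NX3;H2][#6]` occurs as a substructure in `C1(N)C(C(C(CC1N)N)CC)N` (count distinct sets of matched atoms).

4

[NX3;H2][#6] is the SMARTS for a primary amine: a trivalent nitrogen with two H attached to carbon.
The molecule carries 4 separate instances of a primary amino group (-NH2) meeting every constraint; each maps to a distinct set of atoms, giving 4 matches.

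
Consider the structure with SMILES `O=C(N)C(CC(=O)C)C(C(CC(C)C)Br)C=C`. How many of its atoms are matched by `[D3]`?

The query [D3] means: atom with exactly three heavy-atom neighbours.
Check the 17 heavy atoms by environment: 3× C (D2) → no; 6× C (D3) → match; 2× O (D1) → no; 1× N (D1) → no; 4× C (D1) → no; 1× Br (D1) → no.
That gives 6 matching atoms.

6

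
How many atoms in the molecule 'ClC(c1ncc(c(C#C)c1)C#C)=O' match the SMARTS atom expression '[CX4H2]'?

0

The query [CX4H2] means: sp3 carbon (X4) with exactly two hydrogens.
Check the 13 heavy atoms by environment: 1× n (aromatic, H0, X2) → no; 3× c (aromatic, H0, X3) → no; 2× c (aromatic, H1, X3) → no; 2× C (H0, X2) → no; 2× C (H1, X2) → no; 1× C (H0, X3) → no; 1× O (H0, X1) → no; 1× Cl (H0, X1) → no.
No environment satisfies the query, so 0 matching atoms.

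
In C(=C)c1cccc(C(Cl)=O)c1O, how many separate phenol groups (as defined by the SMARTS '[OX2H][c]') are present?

1

[OX2H][c] is the SMARTS for a phenol: a hydroxyl oxygen attached to an aromatic carbon.
Exactly one fragment in the molecule meets all constraints, giving 1 match.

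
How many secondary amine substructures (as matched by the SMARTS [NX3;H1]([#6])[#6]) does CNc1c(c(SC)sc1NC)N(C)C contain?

2

[NX3;H1]([#6])[#6] is the SMARTS for a secondary amine: a trivalent nitrogen with one H, bonded to two carbons.
The molecule carries 2 separate instances of an N-methylamino group (-NHCH3) meeting every constraint; each maps to a distinct set of atoms, giving 2 matches.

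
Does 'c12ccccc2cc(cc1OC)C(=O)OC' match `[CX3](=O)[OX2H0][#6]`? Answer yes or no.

Yes

The pattern [CX3](=O)[OX2H0][#6] describes a carbonyl carbon bonded to an oxygen that is itself bonded to carbon (no H on that O) — an ester.
The molecule carries a methyl-ester group (-C(=O)OCH3), whose atoms satisfy every constraint of the query, so the pattern matches.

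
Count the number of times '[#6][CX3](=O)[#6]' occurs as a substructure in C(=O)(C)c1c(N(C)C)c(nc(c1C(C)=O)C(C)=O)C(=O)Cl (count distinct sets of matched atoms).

3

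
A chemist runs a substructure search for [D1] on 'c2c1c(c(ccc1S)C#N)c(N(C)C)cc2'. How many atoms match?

4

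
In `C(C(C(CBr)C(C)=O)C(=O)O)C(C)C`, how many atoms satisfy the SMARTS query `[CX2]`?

The query [CX2] means: C with X2: aliphatic carbon with exactly 2 total connections.
Check the 14 heavy atoms by environment: 8× C (X4) → no; 2× C (X3) → no; 2× O (X1) → no; 1× O (X2) → no; 1× Br (X1) → no.
No environment satisfies the query, so 0 matching atoms.

0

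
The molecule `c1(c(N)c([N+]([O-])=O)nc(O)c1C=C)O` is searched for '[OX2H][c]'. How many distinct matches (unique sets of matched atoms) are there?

2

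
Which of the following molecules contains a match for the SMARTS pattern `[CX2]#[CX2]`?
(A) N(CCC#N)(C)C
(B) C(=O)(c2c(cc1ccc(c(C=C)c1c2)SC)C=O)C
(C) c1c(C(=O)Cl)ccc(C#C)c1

C

[CX2]#[CX2] describes a carbon-carbon triple bond (an alkyne).
(A) has a nitrile (-C#N) but the triple bond is C#N, not C#C.
(B) has a vinyl group (-CH=CH2) but the C=C is a double bond; both carbons are CX3, not CX2.
(C) contains an ethynyl group (-C#CH), which satisfies every atom and bond constraint.
So the answer is (C).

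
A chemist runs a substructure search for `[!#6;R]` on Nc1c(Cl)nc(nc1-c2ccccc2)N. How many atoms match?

Check the 15 heavy atoms by environment: 2× n (aromatic, in 6-ring) → match; 10× c (aromatic, in 6-ring) → no; 1× Cl (acyclic) → no; 2× N (acyclic) → no.
That gives 2 matching atoms.

2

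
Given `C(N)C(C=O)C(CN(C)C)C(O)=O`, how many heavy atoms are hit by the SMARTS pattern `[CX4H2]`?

2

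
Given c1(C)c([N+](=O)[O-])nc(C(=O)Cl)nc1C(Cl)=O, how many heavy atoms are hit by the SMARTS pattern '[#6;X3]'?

6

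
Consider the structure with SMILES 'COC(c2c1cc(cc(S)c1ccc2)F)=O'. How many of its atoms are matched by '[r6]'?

10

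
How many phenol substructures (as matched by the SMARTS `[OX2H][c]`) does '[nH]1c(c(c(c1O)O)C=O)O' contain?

3

[OX2H][c] is the SMARTS for a phenol: a hydroxyl oxygen attached to an aromatic carbon.
The molecule carries 3 separate instances of a hydroxyl group (-OH) meeting every constraint; each maps to a distinct set of atoms, giving 3 matches.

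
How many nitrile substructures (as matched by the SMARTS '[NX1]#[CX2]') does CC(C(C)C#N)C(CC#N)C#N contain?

3

[NX1]#[CX2] is the SMARTS for a nitrile: a nitrogen triple-bonded to a two-connected carbon.
The molecule carries 3 separate instances of a nitrile (-C#N) meeting every constraint; each maps to a distinct set of atoms, giving 3 matches.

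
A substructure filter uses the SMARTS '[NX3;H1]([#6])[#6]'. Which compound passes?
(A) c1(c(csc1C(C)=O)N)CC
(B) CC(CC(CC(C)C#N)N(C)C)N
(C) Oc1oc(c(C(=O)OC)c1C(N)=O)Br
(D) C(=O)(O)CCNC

[NX3;H1]([#6])[#6] describes a trivalent nitrogen with one H, bonded to two carbons (a secondary amine).
(A) has a primary amino group (-NH2) but the nitrogen has H2 and only one carbon neighbour.
(B) has a dimethylamino group (-N(CH3)2) but the nitrogen has H0, not H1.
(C) has a primary amide (-C(=O)NH2) but the -C(=O)NH2 nitrogen has H2, not H1.
(D) contains an N-methylamino group (-NHCH3), which satisfies every atom and bond constraint.
So the answer is (D).

D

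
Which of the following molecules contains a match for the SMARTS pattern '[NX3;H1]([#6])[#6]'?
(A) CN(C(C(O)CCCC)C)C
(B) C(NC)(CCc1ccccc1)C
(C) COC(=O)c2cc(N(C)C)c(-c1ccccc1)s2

B

[NX3;H1]([#6])[#6] describes a trivalent nitrogen with one H, bonded to two carbons (a secondary amine).
(A) has a dimethylamino group (-N(CH3)2) but the nitrogen has H0, not H1.
(B) contains an N-methylamino group (-NHCH3), which satisfies every atom and bond constraint.
(C) has a dimethylamino group (-N(CH3)2) but the nitrogen has H0, not H1.
So the answer is (B).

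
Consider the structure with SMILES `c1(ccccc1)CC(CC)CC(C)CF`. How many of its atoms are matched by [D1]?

3

Check the 15 heavy atoms by environment: 4× C (D2) → no; 2× C (D3) → no; 1× F (D1) → match; 1× c (aromatic, D3) → no; 5× c (aromatic, D2) → no; 2× C (D1) → match.
Summing the matching environments: 1 + 2 = 3 matching atoms.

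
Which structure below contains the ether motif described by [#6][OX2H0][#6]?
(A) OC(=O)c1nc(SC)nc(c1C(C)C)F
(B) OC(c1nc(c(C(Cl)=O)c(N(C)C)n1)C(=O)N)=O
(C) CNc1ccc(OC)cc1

C

[#6][OX2H0][#6] describes an aliphatic oxygen bridging two carbons with no H on the oxygen (an ether).
(A) has a carboxylic acid group (-C(=O)OH) but the -OH oxygen has H1; the =O is OX1, not OX2.
(B) has a carboxylic acid group (-C(=O)OH) but the -OH oxygen has H1; the =O is OX1, not OX2.
(C) contains a methoxy ether (-OCH3), which satisfies every atom and bond constraint.
So the answer is (C).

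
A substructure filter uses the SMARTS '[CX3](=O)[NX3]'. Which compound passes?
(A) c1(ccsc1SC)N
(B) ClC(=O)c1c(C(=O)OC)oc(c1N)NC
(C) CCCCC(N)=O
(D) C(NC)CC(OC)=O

[CX3](=O)[NX3] describes a carbonyl carbon bonded to a trivalent nitrogen (an amide).
(A) has a primary amino group (-NH2) but the -NH2 is not attached to a carbonyl carbon.
(B) has a primary amino group (-NH2) but the -NH2 is not attached to a carbonyl carbon.
(C) contains a primary amide (-C(=O)NH2), which satisfies every atom and bond constraint.
(D) has a methyl-ester group (-C(=O)OCH3) but the carbonyl is bonded to O, not to an NX3 nitrogen.
So the answer is (C).

C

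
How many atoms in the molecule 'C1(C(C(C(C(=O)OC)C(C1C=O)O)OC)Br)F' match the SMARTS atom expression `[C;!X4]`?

2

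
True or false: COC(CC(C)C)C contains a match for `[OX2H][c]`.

False

The pattern [OX2H][c] describes a hydroxyl oxygen attached to an aromatic carbon — a phenol.
The closest candidate here is a methoxy ether (-OCH3), but the oxygen has H0, not H1. No other fragment satisfies the full query, so there is no match.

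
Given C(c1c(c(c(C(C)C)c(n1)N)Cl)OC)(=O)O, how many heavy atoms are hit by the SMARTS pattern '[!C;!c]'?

6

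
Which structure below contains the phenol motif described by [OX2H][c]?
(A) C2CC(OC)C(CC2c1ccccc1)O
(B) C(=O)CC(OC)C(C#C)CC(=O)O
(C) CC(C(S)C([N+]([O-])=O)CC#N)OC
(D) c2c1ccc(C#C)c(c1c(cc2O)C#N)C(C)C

D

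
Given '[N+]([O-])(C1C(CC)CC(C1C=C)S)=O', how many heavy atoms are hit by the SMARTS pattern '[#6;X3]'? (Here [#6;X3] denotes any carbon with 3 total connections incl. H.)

The query [#6;X3] means: any carbon (aromatic or not) with three total connections.
Check the 13 heavy atoms by environment: 7× C (X4) → no; 1× S (X2) → no; 2× C (X3) → match; 1× N (charge +1, X3) → no; 1× O (charge -1, X1) → no; 1× O (X1) → no.
That gives 2 matching atoms.

2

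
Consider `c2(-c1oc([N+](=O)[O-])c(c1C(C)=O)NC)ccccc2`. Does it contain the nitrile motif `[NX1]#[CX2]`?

No

The pattern [NX1]#[CX2] describes a nitrogen triple-bonded to a two-connected carbon — a nitrile.
The closest candidate here is a nitro group (-[N+](=O)[O-]), but there is no C#N triple bond. No other fragment satisfies the full query, so there is no match.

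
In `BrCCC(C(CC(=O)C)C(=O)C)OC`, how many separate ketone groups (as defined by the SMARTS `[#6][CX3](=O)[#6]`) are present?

2

[#6][CX3](=O)[#6] is the SMARTS for a ketone: a carbonyl carbon (no H) flanked by two carbons.
The molecule carries 2 separate instances of an acetyl/ketone group (-C(=O)CH3) meeting every constraint; each maps to a distinct set of atoms, giving 2 matches.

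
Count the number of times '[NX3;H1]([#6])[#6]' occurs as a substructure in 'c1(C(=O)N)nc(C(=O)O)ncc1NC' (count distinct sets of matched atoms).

[NX3;H1]([#6])[#6] is the SMARTS for a secondary amine: a trivalent nitrogen with one H, bonded to two carbons.
Exactly one fragment in the molecule meets all constraints, giving 1 match.

1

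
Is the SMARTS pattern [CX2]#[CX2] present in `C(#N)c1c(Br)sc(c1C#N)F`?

No

The pattern [CX2]#[CX2] describes a carbon-carbon triple bond — an alkyne.
The closest candidate here is a nitrile (-C#N), but the triple bond is C#N, not C#C. No other fragment satisfies the full query, so there is no match.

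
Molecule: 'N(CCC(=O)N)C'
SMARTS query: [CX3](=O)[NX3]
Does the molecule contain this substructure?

The pattern [CX3](=O)[NX3] describes a carbonyl carbon bonded to a trivalent nitrogen — an amide.
The molecule carries a primary amide (-C(=O)NH2), whose atoms satisfy every constraint of the query, so the pattern matches.

Yes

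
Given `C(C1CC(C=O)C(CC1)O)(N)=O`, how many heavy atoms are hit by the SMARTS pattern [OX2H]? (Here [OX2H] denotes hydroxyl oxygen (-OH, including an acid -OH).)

Check the 12 heavy atoms by environment: 3× C (H1, X4) → no; 3× C (H2, X4) → no; 1× C (H0, X3) → no; 2× O (H0, X1) → no; 1× N (H2, X3) → no; 1× O (H1, X2) → match; 1× C (H1, X3) → no.
That gives 1 matching atom.

1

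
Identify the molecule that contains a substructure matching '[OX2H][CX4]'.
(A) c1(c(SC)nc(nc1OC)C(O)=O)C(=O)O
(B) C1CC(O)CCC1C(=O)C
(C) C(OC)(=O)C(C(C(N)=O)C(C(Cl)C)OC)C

[OX2H][CX4] describes a hydroxyl oxygen bound to an sp3 (X4) carbon (an aliphatic alcohol).
(A) has a carboxylic acid group (-C(=O)OH) but the -OH is on a CX3 carbonyl carbon, not a CX4 carbon.
(B) contains a hydroxyl group (-OH), which satisfies every atom and bond constraint.
(C) has a methoxy ether (-OCH3) but the oxygen has H0 (ether), not H1.
So the answer is (B).

B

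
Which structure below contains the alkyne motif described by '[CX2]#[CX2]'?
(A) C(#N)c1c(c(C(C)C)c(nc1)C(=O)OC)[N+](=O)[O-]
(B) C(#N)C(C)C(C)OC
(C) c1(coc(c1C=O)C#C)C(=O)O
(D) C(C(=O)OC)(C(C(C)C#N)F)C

C

[CX2]#[CX2] describes a carbon-carbon triple bond (an alkyne).
(A) has a nitrile (-C#N) but the triple bond is C#N, not C#C.
(B) has a nitrile (-C#N) but the triple bond is C#N, not C#C.
(C) contains an ethynyl group (-C#CH), which satisfies every atom and bond constraint.
(D) has a nitrile (-C#N) but the triple bond is C#N, not C#C.
So the answer is (C).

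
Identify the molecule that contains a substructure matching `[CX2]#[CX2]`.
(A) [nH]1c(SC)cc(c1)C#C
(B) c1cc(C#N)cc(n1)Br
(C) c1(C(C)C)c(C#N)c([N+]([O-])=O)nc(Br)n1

[CX2]#[CX2] describes a carbon-carbon triple bond (an alkyne).
(A) contains an ethynyl group (-C#CH), which satisfies every atom and bond constraint.
(B) has a nitrile (-C#N) but the triple bond is C#N, not C#C.
(C) has a nitrile (-C#N) but the triple bond is C#N, not C#C.
So the answer is (A).

A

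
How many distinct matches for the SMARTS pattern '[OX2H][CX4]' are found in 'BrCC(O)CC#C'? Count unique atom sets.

1

[OX2H][CX4] is the SMARTS for an aliphatic alcohol: a hydroxyl oxygen bound to an sp3 (X4) carbon.
Exactly one fragment in the molecule meets all constraints, giving 1 match.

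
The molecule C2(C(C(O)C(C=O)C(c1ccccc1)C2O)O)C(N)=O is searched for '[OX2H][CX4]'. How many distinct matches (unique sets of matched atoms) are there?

3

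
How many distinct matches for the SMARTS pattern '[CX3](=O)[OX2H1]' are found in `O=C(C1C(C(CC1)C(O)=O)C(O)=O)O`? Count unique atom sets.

[CX3](=O)[OX2H1] is the SMARTS for a carboxylic acid: an sp2 carbon double-bonded to O and single-bonded to an -OH oxygen.
The molecule carries 3 separate instances of a carboxylic acid group (-C(=O)OH) meeting every constraint; each maps to a distinct set of atoms, giving 3 matches.

3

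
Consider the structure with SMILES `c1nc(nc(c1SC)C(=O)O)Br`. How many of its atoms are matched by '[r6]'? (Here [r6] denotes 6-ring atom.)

6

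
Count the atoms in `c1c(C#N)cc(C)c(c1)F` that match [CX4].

1

The query [CX4] means: C with X4: aliphatic carbon with exactly 4 total connections (bonds + H).
Check the 10 heavy atoms by environment: 6× c (aromatic, X3) → no; 1× C (X4) → match; 1× F (X1) → no; 1× C (X2) → no; 1× N (X1) → no.
That gives 1 matching atom.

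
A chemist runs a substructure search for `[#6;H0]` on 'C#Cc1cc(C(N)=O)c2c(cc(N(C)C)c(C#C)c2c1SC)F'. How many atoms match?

11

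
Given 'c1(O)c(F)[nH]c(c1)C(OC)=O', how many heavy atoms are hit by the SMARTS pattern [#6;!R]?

Check the 11 heavy atoms by environment: 1× n (aromatic, in 5-ring) → no; 4× c (aromatic, in 5-ring) → no; 3× O (acyclic) → no; 2× C (acyclic) → match; 1× F (acyclic) → no.
That gives 2 matching atoms.

2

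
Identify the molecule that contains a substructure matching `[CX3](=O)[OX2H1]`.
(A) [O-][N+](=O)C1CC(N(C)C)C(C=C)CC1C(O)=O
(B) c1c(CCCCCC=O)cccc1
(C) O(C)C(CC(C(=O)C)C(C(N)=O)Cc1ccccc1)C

[CX3](=O)[OX2H1] describes an sp2 carbon double-bonded to O and single-bonded to an -OH oxygen (a carboxylic acid).
(A) contains a carboxylic acid group (-C(=O)OH), which satisfies every atom and bond constraint.
(B) has an aldehyde (-CHO) but there is no singly-bonded oxygen on the carbonyl carbon.
(C) has a primary amide (-C(=O)NH2) but the carbonyl is bonded to N, not to an -OH oxygen.
So the answer is (A).

A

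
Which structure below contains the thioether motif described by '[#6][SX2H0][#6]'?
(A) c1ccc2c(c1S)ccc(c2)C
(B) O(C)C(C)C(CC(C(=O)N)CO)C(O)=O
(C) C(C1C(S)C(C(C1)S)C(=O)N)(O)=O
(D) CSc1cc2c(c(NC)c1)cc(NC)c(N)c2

[#6][SX2H0][#6] describes an aliphatic sulfur bridging two carbons with no H on the sulfur (a thioether).
(A) has a thiol (-SH) but the sulfur has H1, not H0 bridging two carbons.
(B) has a methoxy ether (-OCH3) but the bridging atom is O, not S.
(C) has a thiol (-SH) but the sulfur has H1, not H0 bridging two carbons.
(D) contains a methylthio ether (-SCH3), which satisfies every atom and bond constraint.
So the answer is (D).

D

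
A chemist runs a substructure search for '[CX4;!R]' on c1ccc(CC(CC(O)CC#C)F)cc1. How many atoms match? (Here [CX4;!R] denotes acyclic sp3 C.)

The query [CX4;!R] means: aliphatic carbon with four total connections, not in a ring.
Check the 15 heavy atoms by environment: 5× C (X4, acyclic) → match; 2× C (X2, acyclic) → no; 6× c (aromatic, X3, in 6-ring) → no; 1× F (X1, acyclic) → no; 1× O (X2, acyclic) → no.
That gives 5 matching atoms.

5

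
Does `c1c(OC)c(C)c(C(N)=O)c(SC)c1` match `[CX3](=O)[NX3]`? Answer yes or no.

Yes

The pattern [CX3](=O)[NX3] describes a carbonyl carbon bonded to a trivalent nitrogen — an amide.
The molecule carries a primary amide (-C(=O)NH2), whose atoms satisfy every constraint of the query, so the pattern matches.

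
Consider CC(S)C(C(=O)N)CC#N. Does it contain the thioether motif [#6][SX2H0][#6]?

No

The pattern [#6][SX2H0][#6] describes an aliphatic sulfur bridging two carbons with no H on the sulfur — a thioether.
The closest candidate here is a thiol (-SH), but the sulfur has H1, not H0 bridging two carbons. No other fragment satisfies the full query, so there is no match.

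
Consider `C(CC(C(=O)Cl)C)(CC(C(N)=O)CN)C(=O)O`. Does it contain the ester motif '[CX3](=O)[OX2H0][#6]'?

The pattern [CX3](=O)[OX2H0][#6] describes a carbonyl carbon bonded to an oxygen that is itself bonded to carbon (no H on that O) — an ester.
The closest candidate here is a primary amide (-C(=O)NH2), but the carbonyl is bonded to N, not to an O-C linkage. No other fragment satisfies the full query, so there is no match.

No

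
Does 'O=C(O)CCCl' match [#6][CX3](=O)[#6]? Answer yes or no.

No

The pattern [#6][CX3](=O)[#6] describes a carbonyl carbon (no H) flanked by two carbons — a ketone.
The closest candidate here is a carboxylic acid group (-C(=O)OH), but one neighbour of the carbonyl carbon is O, not C. No other fragment satisfies the full query, so there is no match.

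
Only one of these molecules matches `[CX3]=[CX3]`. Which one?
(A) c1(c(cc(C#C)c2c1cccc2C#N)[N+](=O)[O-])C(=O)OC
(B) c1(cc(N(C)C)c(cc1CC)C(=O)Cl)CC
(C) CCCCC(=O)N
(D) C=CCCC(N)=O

[CX3]=[CX3] describes a non-aromatic C=C double bond between two sp2 carbons (an alkene).
(A) has an ethynyl group (-C#CH) but the C-C bond is a triple bond, not a double bond.
(B) has an ethyl group (-CH2CH3) but its C-C bond is a single bond between CX4 carbons, not CX3=CX3.
(C) has an ethyl group (-CH2CH3) but its C-C bond is a single bond between CX4 carbons, not CX3=CX3.
(D) contains a vinyl group (-CH=CH2), which satisfies every atom and bond constraint.
So the answer is (D).

D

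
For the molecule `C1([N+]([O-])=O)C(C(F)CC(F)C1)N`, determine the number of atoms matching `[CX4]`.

6

The query [CX4] means: C with X4: aliphatic carbon with exactly 4 total connections (bonds + H).
Check the 12 heavy atoms by environment: 6× C (X4) → match; 1× N (charge +1, X3) → no; 1× O (charge -1, X1) → no; 1× O (X1) → no; 2× F (X1) → no; 1× N (X3) → no.
That gives 6 matching atoms.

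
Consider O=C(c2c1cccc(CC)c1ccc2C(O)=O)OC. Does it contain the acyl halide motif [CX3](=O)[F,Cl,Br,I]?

No

The pattern [CX3](=O)[F,Cl,Br,I] describes a carbonyl carbon bonded to a halogen — an acyl halide.
The closest candidate here is a methyl-ester group (-C(=O)OCH3), but the carbonyl is bonded to -O-C, not to a halogen. No other fragment satisfies the full query, so there is no match.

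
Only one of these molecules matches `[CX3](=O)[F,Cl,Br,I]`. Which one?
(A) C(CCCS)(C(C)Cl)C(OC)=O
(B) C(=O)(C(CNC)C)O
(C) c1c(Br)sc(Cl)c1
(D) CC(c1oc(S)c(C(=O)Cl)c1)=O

[CX3](=O)[F,Cl,Br,I] describes a carbonyl carbon bonded to a halogen (an acyl halide).
(A) has a methyl-ester group (-C(=O)OCH3) but the carbonyl is bonded to -O-C, not to a halogen.
(B) has a carboxylic acid group (-C(=O)OH) but the carbonyl is bonded to -OH, not to a halogen.
(C) has a chloro substituent but the Cl is not on a carbonyl carbon.
(D) contains an acyl chloride (-C(=O)Cl), which satisfies every atom and bond constraint.
So the answer is (D).

D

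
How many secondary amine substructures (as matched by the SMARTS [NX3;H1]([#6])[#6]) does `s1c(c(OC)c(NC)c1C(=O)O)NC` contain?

2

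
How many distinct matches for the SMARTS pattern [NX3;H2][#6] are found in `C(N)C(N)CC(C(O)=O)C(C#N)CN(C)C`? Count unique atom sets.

2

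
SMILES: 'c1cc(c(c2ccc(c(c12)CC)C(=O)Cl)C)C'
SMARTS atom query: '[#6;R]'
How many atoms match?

The query [#6;R] means: carbon that is part of a ring.
Check the 17 heavy atoms by environment: 10× c (aromatic, in 6-ring) → match; 5× C (acyclic) → no; 1× O (acyclic) → no; 1× Cl (acyclic) → no.
That gives 10 matching atoms.

10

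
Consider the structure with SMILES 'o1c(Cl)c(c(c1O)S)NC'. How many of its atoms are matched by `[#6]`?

5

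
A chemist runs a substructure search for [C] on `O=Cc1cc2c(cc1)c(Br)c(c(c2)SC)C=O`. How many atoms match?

3

The query [C] means: uppercase C matches aliphatic (non-aromatic) carbon only.
Check the 17 heavy atoms by environment: 10× c (aromatic) → no; 1× S → no; 3× C → match; 1× Br → no; 2× O → no.
That gives 3 matching atoms.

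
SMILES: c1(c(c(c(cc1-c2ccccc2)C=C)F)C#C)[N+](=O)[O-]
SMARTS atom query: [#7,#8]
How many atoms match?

3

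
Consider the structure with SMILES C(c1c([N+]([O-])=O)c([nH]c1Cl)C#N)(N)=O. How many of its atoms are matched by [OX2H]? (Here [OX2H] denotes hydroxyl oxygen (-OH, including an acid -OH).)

0

The query [OX2H] means: aliphatic oxygen with two connections, one of which is H — an -OH oxygen.
Check the 14 heavy atoms by environment: 1× n (aromatic, H1, X3) → no; 4× c (aromatic, H0, X3) → no; 1× Cl (H0, X1) → no; 1× C (H0, X3) → no; 2× O (H0, X1) → no; 1× N (H2, X3) → no; 1× N (charge +1, H0, X3) → no; 1× O (charge -1, H0, X1) → no; 1× C (H0, X2) → no; 1× N (H0, X1) → no.
No environment satisfies the query, so 0 matching atoms.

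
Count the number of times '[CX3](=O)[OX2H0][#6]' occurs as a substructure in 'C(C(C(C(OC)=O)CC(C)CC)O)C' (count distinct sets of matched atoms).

[CX3](=O)[OX2H0][#6] is the SMARTS for an ester: a carbonyl carbon bonded to an oxygen that is itself bonded to carbon (no H on that O).
Exactly one fragment in the molecule meets all constraints, giving 1 match.

1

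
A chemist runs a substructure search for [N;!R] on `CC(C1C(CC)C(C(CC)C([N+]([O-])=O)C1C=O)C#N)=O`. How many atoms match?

2

The query [N;!R] means: aliphatic nitrogen not in a ring.
Check the 20 heavy atoms by environment: 6× C (in 6-ring) → no; 8× C (acyclic) → no; 3× O (acyclic) → no; 1× N (charge +1, acyclic) → match; 1× O (charge -1, acyclic) → no; 1× N (acyclic) → match.
Summing the matching environments: 1 + 1 = 2 matching atoms.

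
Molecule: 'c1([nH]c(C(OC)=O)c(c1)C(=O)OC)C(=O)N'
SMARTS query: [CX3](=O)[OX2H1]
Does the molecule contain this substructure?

No

The pattern [CX3](=O)[OX2H1] describes an sp2 carbon double-bonded to O and single-bonded to an -OH oxygen — a carboxylic acid.
The closest candidate here is a methyl-ester group (-C(=O)OCH3), but the singly-bonded O has no H (OX2H0, not OX2H1). No other fragment satisfies the full query, so there is no match.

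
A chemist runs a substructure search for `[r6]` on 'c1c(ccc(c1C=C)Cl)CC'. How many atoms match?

6

The query [r6] means: r6 matches atoms in a six-membered ring.
Check the 11 heavy atoms by environment: 6× c (aromatic, in 6-ring) → match; 4× C (acyclic) → no; 1× Cl (acyclic) → no.
That gives 6 matching atoms.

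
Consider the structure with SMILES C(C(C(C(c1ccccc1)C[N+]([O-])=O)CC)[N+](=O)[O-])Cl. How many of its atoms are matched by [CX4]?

The query [CX4] means: C with X4: aliphatic carbon with exactly 4 total connections (bonds + H).
Check the 20 heavy atoms by environment: 7× C (X4) → match; 2× N (charge +1, X3) → no; 2× O (charge -1, X1) → no; 2× O (X1) → no; 6× c (aromatic, X3) → no; 1× Cl (X1) → no.
That gives 7 matching atoms.

7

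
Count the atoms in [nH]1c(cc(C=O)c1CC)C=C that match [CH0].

0

The query [CH0] means: aliphatic carbon with no attached hydrogen.
Check the 11 heavy atoms by environment: 1× n (aromatic, H1) → no; 3× c (aromatic, H0) → no; 1× c (aromatic, H1) → no; 2× C (H2) → no; 1× C (H3) → no; 2× C (H1) → no; 1× O (H0) → no.
No environment satisfies the query, so 0 matching atoms.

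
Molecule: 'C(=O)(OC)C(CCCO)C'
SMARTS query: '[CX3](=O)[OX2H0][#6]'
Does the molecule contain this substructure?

The pattern [CX3](=O)[OX2H0][#6] describes a carbonyl carbon bonded to an oxygen that is itself bonded to carbon (no H on that O) — an ester.
The molecule carries a methyl-ester group (-C(=O)OCH3), whose atoms satisfy every constraint of the query, so the pattern matches.

Yes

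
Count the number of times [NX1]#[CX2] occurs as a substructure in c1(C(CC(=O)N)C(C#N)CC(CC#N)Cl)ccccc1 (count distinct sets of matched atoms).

[NX1]#[CX2] is the SMARTS for a nitrile: a nitrogen triple-bonded to a two-connected carbon.
The molecule carries 2 separate instances of a nitrile (-C#N) meeting every constraint; each maps to a distinct set of atoms, giving 2 matches.

2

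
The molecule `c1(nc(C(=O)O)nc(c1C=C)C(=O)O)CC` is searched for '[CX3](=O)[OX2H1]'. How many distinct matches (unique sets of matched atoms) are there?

2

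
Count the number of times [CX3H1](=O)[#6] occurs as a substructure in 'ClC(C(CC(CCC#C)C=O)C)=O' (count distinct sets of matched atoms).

1

[CX3H1](=O)[#6] is the SMARTS for an aldehyde: an sp2 carbon with one H, double-bonded to O and single-bonded to carbon.
Exactly one fragment in the molecule meets all constraints, giving 1 match.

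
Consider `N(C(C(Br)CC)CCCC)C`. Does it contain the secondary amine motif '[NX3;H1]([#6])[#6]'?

The pattern [NX3;H1]([#6])[#6] describes a trivalent nitrogen with one H, bonded to two carbons — a secondary amine.
The molecule carries an N-methylamino group (-NHCH3), whose atoms satisfy every constraint of the query, so the pattern matches.

Yes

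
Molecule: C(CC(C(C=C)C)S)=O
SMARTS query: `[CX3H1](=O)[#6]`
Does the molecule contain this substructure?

Yes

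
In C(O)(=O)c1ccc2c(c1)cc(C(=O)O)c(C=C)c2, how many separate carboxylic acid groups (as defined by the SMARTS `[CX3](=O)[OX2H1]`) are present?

[CX3](=O)[OX2H1] is the SMARTS for a carboxylic acid: an sp2 carbon double-bonded to O and single-bonded to an -OH oxygen.
The molecule carries 2 separate instances of a carboxylic acid group (-C(=O)OH) meeting every constraint; each maps to a distinct set of atoms, giving 2 matches.

2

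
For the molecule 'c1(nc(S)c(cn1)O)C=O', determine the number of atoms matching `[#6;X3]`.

The query [#6;X3] means: any carbon (aromatic or not) with three total connections.
Check the 10 heavy atoms by environment: 2× n (aromatic, X2) → no; 4× c (aromatic, X3) → match; 1× O (X2) → no; 1× C (X3) → match; 1× O (X1) → no; 1× S (X2) → no.
Summing the matching environments: 4 + 1 = 5 matching atoms.

5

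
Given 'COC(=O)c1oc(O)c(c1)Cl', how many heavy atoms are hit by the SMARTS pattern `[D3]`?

4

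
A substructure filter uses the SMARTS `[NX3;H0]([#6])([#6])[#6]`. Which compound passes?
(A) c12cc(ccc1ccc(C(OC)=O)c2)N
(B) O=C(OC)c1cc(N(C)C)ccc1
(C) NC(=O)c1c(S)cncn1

[NX3;H0]([#6])([#6])[#6] describes a trivalent nitrogen with no H, bonded to three carbons (a tertiary amine).
(A) has a primary amino group (-NH2) but the nitrogen has H2, not H0 with three carbons.
(B) contains a dimethylamino group (-N(CH3)2), which satisfies every atom and bond constraint.
(C) has a primary amide (-C(=O)NH2) but the amide nitrogen has H2 and only one carbon neighbour.
So the answer is (B).

B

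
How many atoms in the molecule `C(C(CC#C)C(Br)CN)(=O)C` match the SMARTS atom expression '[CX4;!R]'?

The query [CX4;!R] means: aliphatic carbon with four total connections, not in a ring.
Check the 11 heavy atoms by environment: 5× C (X4, acyclic) → match; 1× N (X3, acyclic) → no; 2× C (X2, acyclic) → no; 1× Br (X1, acyclic) → no; 1× C (X3, acyclic) → no; 1× O (X1, acyclic) → no.
That gives 5 matching atoms.

5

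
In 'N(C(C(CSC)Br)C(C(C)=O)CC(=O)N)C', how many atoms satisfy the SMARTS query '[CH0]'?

2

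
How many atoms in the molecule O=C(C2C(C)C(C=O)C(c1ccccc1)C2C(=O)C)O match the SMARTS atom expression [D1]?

6

Check the 20 heavy atoms by environment: 7× C (D3) → no; 4× O (D1) → match; 2× C (D1) → match; 1× C (D2) → no; 1× c (aromatic, D3) → no; 5× c (aromatic, D2) → no.
Summing the matching environments: 4 + 2 = 6 matching atoms.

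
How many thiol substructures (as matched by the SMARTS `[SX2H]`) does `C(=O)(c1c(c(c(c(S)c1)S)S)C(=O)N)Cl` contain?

3

[SX2H] is the SMARTS for a thiol: an aliphatic sulfur with two connections, one being H.
The molecule carries 3 separate instances of a thiol (-SH) meeting every constraint; each maps to a distinct set of atoms, giving 3 matches.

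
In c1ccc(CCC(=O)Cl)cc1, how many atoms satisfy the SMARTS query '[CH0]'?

The query [CH0] means: aliphatic carbon with no attached hydrogen.
Check the 11 heavy atoms by environment: 2× C (H2) → no; 1× C (H0) → match; 1× O (H0) → no; 1× Cl (H0) → no; 1× c (aromatic, H0) → no; 5× c (aromatic, H1) → no.
That gives 1 matching atom.

1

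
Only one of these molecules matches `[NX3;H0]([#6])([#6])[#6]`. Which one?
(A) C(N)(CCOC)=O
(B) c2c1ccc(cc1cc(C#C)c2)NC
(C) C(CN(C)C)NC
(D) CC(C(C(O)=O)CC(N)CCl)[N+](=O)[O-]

[NX3;H0]([#6])([#6])[#6] describes a trivalent nitrogen with no H, bonded to three carbons (a tertiary amine).
(A) has a primary amide (-C(=O)NH2) but the amide nitrogen has H2 and only one carbon neighbour.
(B) has an N-methylamino group (-NHCH3) but the nitrogen still has one H (H1), not H0.
(C) contains a dimethylamino group (-N(CH3)2), which satisfies every atom and bond constraint.
(D) has a primary amino group (-NH2) but the nitrogen has H2, not H0 with three carbons.
So the answer is (C).

C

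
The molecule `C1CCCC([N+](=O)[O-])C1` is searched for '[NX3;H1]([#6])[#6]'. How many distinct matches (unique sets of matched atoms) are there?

[NX3;H1]([#6])[#6] is the SMARTS for a secondary amine: a trivalent nitrogen with one H, bonded to two carbons.
No fragment in the molecule satisfies every constraint, giving 0 matches.

0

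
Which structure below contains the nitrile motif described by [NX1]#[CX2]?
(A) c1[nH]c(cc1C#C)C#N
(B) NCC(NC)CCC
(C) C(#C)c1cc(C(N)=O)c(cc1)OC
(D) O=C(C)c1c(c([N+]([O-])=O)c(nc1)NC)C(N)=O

[NX1]#[CX2] describes a nitrogen triple-bonded to a two-connected carbon (a nitrile).
(A) contains a nitrile (-C#N), which satisfies every atom and bond constraint.
(B) has a primary amino group (-NH2) but the nitrogen is NX3 (three connections), not NX1 triple-bonded.
(C) has a primary amide (-C(=O)NH2) but the nitrogen is NX3, not NX1.
(D) has a nitro group (-[N+](=O)[O-]) but there is no C#N triple bond.
So the answer is (A).

A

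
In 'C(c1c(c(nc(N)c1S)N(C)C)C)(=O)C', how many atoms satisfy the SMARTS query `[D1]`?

7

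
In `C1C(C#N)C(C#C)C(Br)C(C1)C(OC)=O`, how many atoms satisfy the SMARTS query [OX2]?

1

The query [OX2] means: aliphatic oxygen with two total connections — ether, hydroxyl, or ester single-bond O.
Check the 15 heavy atoms by environment: 7× C (X4) → no; 3× C (X2) → no; 1× N (X1) → no; 1× Br (X1) → no; 1× C (X3) → no; 1× O (X1) → no; 1× O (X2) → match.
That gives 1 matching atom.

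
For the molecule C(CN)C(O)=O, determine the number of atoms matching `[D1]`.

The query [D1] means: atom with exactly one heavy-atom neighbour (degree 1).
Check the 6 heavy atoms by environment: 2× C (D2) → no; 1× C (D3) → no; 2× O (D1) → match; 1× N (D1) → match.
Summing the matching environments: 2 + 1 = 3 matching atoms.

3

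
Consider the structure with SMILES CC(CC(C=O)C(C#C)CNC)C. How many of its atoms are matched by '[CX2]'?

Check the 13 heavy atoms by environment: 8× C (X4) → no; 1× N (X3) → no; 2× C (X2) → match; 1× C (X3) → no; 1× O (X1) → no.
That gives 2 matching atoms.

2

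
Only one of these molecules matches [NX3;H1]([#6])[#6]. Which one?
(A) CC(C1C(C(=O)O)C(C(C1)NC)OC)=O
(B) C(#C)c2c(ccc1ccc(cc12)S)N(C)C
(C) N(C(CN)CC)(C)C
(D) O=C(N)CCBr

[NX3;H1]([#6])[#6] describes a trivalent nitrogen with one H, bonded to two carbons (a secondary amine).
(A) contains an N-methylamino group (-NHCH3), which satisfies every atom and bond constraint.
(B) has a dimethylamino group (-N(CH3)2) but the nitrogen has H0, not H1.
(C) has a primary amino group (-NH2) but the nitrogen has H2 and only one carbon neighbour.
(D) has a primary amide (-C(=O)NH2) but the -C(=O)NH2 nitrogen has H2, not H1.
So the answer is (A).

A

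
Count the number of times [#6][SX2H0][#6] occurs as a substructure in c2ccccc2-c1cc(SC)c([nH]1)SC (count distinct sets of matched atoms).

2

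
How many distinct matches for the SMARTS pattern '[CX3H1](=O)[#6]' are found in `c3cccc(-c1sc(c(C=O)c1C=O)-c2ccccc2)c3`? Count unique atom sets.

2

[CX3H1](=O)[#6] is the SMARTS for an aldehyde: an sp2 carbon with one H, double-bonded to O and single-bonded to carbon.
The molecule carries 2 separate instances of an aldehyde (-CHO) meeting every constraint; each maps to a distinct set of atoms, giving 2 matches.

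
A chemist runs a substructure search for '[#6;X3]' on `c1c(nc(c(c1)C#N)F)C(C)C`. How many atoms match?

The query [#6;X3] means: any carbon (aromatic or not) with three total connections.
Check the 12 heavy atoms by environment: 1× n (aromatic, X2) → no; 5× c (aromatic, X3) → match; 1× C (X2) → no; 1× N (X1) → no; 1× F (X1) → no; 3× C (X4) → no.
That gives 5 matching atoms.

5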